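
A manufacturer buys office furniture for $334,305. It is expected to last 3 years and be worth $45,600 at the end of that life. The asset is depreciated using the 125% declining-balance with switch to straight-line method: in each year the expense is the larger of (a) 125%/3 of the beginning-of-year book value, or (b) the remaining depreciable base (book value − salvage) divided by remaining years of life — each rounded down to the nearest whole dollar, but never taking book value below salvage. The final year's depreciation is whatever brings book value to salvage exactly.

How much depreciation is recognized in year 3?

$68,157

Depreciable base = $334,305 − $45,600 = $288,705.
Year 1: DB = ⌊$334,305 × 125%/3⌋ = $139,293; SL = ⌊$288,705/3⌋ = $96,235 → take DB $139,293. Book value $195,012.
Year 2: DB = ⌊$195,012 × 125%/3⌋ = $81,255; SL = ⌊$149,412/2⌋ = $74,706 → take DB $81,255. Book value $113,757.
Year 3 (final): $113,757 − $45,600 = $68,157. Book value $45,600.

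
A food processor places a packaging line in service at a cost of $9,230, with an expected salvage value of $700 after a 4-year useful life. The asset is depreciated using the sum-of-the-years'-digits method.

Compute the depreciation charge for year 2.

$2,559

Depreciable base = $9,230 − $700 = $8,530.
Sum of the years' digits = 4+3+2+1 = 10.
Year 1: $8,530 × 4/10 = $3,412. Book value $5,818.
Year 2: $8,530 × 3/10 = $2,559. Book value $3,259.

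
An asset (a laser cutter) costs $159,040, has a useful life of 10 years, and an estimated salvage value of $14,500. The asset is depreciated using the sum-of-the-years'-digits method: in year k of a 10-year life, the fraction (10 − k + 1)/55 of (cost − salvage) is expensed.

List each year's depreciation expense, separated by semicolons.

Depreciable base = $159,040 − $14,500 = $144,540.
Sum of the years' digits = 10+9+8+7+6+5+4+3+2+1 = 55.
Year 1: $144,540 × 10/55 = $26,280. Book value $132,760.
Year 2: $144,540 × 9/55 = $23,652. Book value $109,108.
Year 3: $144,540 × 8/55 = $21,024. Book value $88,084.
Year 4: $144,540 × 7/55 = $18,396. Book value $69,688.
Year 5: $144,540 × 6/55 = $15,768. Book value $53,920.
Year 6: $144,540 × 5/55 = $13,140. Book value $40,780.
Year 7: $144,540 × 4/55 = $10,512. Book value $30,268.
Year 8: $144,540 × 3/55 = $7,884. Book value $22,384.
Year 9: $144,540 × 2/55 = $5,256. Book value $17,128.
Year 10: $144,540 × 1/55 = $2,628. Book value $14,500.

$26,280; $23,652; $21,024; $18,396; $15,768; $13,140; $10,512; $7,884; $5,256; $2,628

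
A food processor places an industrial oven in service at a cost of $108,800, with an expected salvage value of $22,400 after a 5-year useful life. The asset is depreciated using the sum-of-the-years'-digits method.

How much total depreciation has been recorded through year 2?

$51,840

Depreciable base = $108,800 − $22,400 = $86,400.
Sum of the years' digits = 5+4+3+2+1 = 15.
Year 1: $86,400 × 5/15 = $28,800. Book value $80,000.
Year 2: $86,400 × 4/15 = $23,040. Book value $56,960.
Accumulated through year 2 = $108,800 − $56,960 = $51,840.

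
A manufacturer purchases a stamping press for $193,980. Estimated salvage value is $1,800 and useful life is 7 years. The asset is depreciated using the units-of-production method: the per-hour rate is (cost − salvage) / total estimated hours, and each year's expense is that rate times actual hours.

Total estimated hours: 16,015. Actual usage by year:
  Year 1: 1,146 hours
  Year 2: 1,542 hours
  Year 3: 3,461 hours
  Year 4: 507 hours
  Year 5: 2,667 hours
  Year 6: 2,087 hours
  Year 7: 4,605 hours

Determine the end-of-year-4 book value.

$114,108

Depreciable base = $193,980 − $1,800 = $192,180.
Rate = $192,180 / 16,015 hours = $12 per hour.
Year 1: 1,146 × $12 = $13,752. Book value $180,228.
Year 2: 1,542 × $12 = $18,504. Book value $161,724.
Year 3: 3,461 × $12 = $41,532. Book value $120,192.
Year 4: 507 × $12 = $6,084. Book value $114,108.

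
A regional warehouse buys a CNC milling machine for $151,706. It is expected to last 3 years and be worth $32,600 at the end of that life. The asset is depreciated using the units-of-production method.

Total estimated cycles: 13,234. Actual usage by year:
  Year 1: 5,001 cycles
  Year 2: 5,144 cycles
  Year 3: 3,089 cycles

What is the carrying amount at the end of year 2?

$60,401

Depreciable base = $151,706 − $32,600 = $119,106.
Rate = $119,106 / 13,234 cycles = $9 per cycle.
Year 1: 5,001 × $9 = $45,009. Book value $106,697.
Year 2: 5,144 × $9 = $46,296. Book value $60,401.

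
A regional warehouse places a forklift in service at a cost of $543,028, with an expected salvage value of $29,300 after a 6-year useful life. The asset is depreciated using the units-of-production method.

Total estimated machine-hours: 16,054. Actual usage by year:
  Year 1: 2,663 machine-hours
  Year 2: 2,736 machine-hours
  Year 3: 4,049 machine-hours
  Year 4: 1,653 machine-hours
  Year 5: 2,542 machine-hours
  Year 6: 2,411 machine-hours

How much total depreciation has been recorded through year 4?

Depreciable base = $543,028 − $29,300 = $513,728.
Rate = $513,728 / 16,054 machine-hours = $32 per machine-hour.
Year 1: 2,663 × $32 = $85,216. Book value $457,812.
Year 2: 2,736 × $32 = $87,552. Book value $370,260.
Year 3: 4,049 × $32 = $129,568. Book value $240,692.
Year 4: 1,653 × $32 = $52,896. Book value $187,796.
Accumulated through year 4 = $543,028 − $187,796 = $355,232.

$355,232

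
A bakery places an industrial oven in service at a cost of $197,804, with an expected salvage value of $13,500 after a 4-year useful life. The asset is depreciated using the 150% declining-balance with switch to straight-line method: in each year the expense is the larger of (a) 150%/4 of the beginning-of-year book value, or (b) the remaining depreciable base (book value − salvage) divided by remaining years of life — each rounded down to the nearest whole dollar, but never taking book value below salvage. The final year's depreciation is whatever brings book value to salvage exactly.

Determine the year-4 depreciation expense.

$31,884

Depreciable base = $197,804 − $13,500 = $184,304.
Year 1: DB = ⌊$197,804 × 150%/4⌋ = $74,176; SL = ⌊$184,304/4⌋ = $46,076 → take DB $74,176. Book value $123,628.
Year 2: DB = ⌊$123,628 × 150%/4⌋ = $46,360; SL = ⌊$110,128/3⌋ = $36,709 → take DB $46,360. Book value $77,268.
Year 3: DB = ⌊$77,268 × 150%/4⌋ = $28,975; SL = ⌊$63,768/2⌋ = $31,884 → take SL $31,884. Book value $45,384.
Year 4 (final): $45,384 − $13,500 = $31,884. Book value $13,500.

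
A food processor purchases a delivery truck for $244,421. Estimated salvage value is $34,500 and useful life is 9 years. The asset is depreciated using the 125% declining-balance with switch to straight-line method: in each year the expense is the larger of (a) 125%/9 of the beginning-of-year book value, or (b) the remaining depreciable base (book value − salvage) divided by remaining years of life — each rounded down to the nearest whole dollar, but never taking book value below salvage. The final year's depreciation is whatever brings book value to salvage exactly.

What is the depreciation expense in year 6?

Depreciable base = $244,421 − $34,500 = $209,921.
Year 1: DB = ⌊$244,421 × 125%/9⌋ = $33,947; SL = ⌊$209,921/9⌋ = $23,324 → take DB $33,947. Book value $210,474.
Year 2: DB = ⌊$210,474 × 125%/9⌋ = $29,232; SL = ⌊$175,974/8⌋ = $21,996 → take DB $29,232. Book value $181,242.
Year 3: DB = ⌊$181,242 × 125%/9⌋ = $25,172; SL = ⌊$146,742/7⌋ = $20,963 → take DB $25,172. Book value $156,070.
Year 4: DB = ⌊$156,070 × 125%/9⌋ = $21,676; SL = ⌊$121,570/6⌋ = $20,261 → take DB $21,676. Book value $134,394.
Year 5: DB = ⌊$134,394 × 125%/9⌋ = $18,665; SL = ⌊$99,894/5⌋ = $19,978 → take SL $19,978. Book value $114,416.
Year 6: DB = ⌊$114,416 × 125%/9⌋ = $15,891; SL = ⌊$79,916/4⌋ = $19,979 → take SL $19,979. Book value $94,437.

$19,979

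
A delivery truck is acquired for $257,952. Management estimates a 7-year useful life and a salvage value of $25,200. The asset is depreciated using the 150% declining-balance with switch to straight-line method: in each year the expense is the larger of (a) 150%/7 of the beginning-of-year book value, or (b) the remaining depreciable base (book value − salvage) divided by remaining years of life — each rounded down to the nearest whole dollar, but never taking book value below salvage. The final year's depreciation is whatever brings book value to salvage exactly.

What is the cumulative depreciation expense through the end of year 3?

$132,829

Depreciable base = $257,952 − $25,200 = $232,752.
Year 1: DB = ⌊$257,952 × 150%/7⌋ = $55,275; SL = ⌊$232,752/7⌋ = $33,250 → take DB $55,275. Book value $202,677.
Year 2: DB = ⌊$202,677 × 150%/7⌋ = $43,430; SL = ⌊$177,477/6⌋ = $29,579 → take DB $43,430. Book value $159,247.
Year 3: DB = ⌊$159,247 × 150%/7⌋ = $34,124; SL = ⌊$134,047/5⌋ = $26,809 → take DB $34,124. Book value $125,123.
Accumulated through year 3 = $257,952 − $125,123 = $132,829.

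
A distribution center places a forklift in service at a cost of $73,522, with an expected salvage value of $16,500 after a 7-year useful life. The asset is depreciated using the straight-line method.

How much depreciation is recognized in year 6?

Depreciable base = $73,522 − $16,500 = $57,022.
Annual expense = $57,022 / 7 = $8,146.

$8,146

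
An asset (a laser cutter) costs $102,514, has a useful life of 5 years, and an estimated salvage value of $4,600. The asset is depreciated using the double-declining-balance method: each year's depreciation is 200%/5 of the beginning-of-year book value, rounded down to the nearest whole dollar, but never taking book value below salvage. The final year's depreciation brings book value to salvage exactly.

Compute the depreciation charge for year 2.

$24,603

Depreciable base = $102,514 − $4,600 = $97,914.
Year 1: ⌊$102,514 × 200%/5⌋ = $41,005. Book value $61,509.
Year 2: ⌊$61,509 × 200%/5⌋ = $24,603. Book value $36,906.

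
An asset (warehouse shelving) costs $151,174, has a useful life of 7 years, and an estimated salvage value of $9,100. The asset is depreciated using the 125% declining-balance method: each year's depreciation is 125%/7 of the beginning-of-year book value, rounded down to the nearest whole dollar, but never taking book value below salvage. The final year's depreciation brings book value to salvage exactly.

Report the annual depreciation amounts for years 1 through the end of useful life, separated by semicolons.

Depreciable base = $151,174 − $9,100 = $142,074.
Year 1: ⌊$151,174 × 125%/7⌋ = $26,995. Book value $124,179.
Year 2: ⌊$124,179 × 125%/7⌋ = $22,174. Book value $102,005.
Year 3: ⌊$102,005 × 125%/7⌋ = $18,215. Book value $83,790.
Year 4: ⌊$83,790 × 125%/7⌋ = $14,962. Book value $68,828.
Year 5: ⌊$68,828 × 125%/7⌋ = $12,290. Book value $56,538.
Year 6: ⌊$56,538 × 125%/7⌋ = $10,096. Book value $46,442.
Year 7 (final): $46,442 − $9,100 = $37,342. Book value $9,100.

$26,995; $22,174; $18,215; $14,962; $12,290; $10,096; $37,342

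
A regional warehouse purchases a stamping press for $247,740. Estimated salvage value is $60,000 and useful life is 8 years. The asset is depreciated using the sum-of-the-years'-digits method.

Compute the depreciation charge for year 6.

$15,645

Depreciable base = $247,740 − $60,000 = $187,740.
Sum of the years' digits = 8+7+6+5+4+3+2+1 = 36.
Year 1: $187,740 × 8/36 = $41,720. Book value $206,020.
Year 2: $187,740 × 7/36 = $36,505. Book value $169,515.
Year 3: $187,740 × 6/36 = $31,290. Book value $138,225.
Year 4: $187,740 × 5/36 = $26,075. Book value $112,150.
Year 5: $187,740 × 4/36 = $20,860. Book value $91,290.
Year 6: $187,740 × 3/36 = $15,645. Book value $75,645.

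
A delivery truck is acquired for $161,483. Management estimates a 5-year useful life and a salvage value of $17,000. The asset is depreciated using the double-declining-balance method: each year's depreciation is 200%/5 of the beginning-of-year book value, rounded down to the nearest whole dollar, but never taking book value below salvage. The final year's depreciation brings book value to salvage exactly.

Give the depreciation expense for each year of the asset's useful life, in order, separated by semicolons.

$64,593; $38,756; $23,253; $13,952; $3,929

Depreciable base = $161,483 − $17,000 = $144,483.
Year 1: ⌊$161,483 × 200%/5⌋ = $64,593. Book value $96,890.
Year 2: ⌊$96,890 × 200%/5⌋ = $38,756. Book value $58,134.
Year 3: ⌊$58,134 × 200%/5⌋ = $23,253. Book value $34,881.
Year 4: ⌊$34,881 × 200%/5⌋ = $13,952. Book value $20,929.
Year 5 (final): $20,929 − $17,000 = $3,929. Book value $17,000.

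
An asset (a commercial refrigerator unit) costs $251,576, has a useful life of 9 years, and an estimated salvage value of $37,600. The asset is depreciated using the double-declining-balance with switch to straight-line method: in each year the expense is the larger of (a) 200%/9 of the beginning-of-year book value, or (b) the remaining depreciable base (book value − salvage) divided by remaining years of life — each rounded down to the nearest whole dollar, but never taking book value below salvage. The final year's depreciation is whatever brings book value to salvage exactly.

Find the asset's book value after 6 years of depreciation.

$55,695

Depreciable base = $251,576 − $37,600 = $213,976.
Year 1: DB = ⌊$251,576 × 200%/9⌋ = $55,905; SL = ⌊$213,976/9⌋ = $23,775 → take DB $55,905. Book value $195,671.
Year 2: DB = ⌊$195,671 × 200%/9⌋ = $43,482; SL = ⌊$158,071/8⌋ = $19,758 → take DB $43,482. Book value $152,189.
Year 3: DB = ⌊$152,189 × 200%/9⌋ = $33,819; SL = ⌊$114,589/7⌋ = $16,369 → take DB $33,819. Book value $118,370.
Year 4: DB = ⌊$118,370 × 200%/9⌋ = $26,304; SL = ⌊$80,770/6⌋ = $13,461 → take DB $26,304. Book value $92,066.
Year 5: DB = ⌊$92,066 × 200%/9⌋ = $20,459; SL = ⌊$54,466/5⌋ = $10,893 → take DB $20,459. Book value $71,607.
Year 6: DB = ⌊$71,607 × 200%/9⌋ = $15,912; SL = ⌊$34,007/4⌋ = $8,501 → take DB $15,912. Book value $55,695.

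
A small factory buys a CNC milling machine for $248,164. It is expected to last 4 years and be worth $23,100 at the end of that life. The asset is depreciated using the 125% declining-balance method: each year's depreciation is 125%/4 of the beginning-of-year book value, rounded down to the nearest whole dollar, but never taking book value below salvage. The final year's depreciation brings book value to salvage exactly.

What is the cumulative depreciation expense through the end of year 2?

Depreciable base = $248,164 − $23,100 = $225,064.
Year 1: ⌊$248,164 × 125%/4⌋ = $77,551. Book value $170,613.
Year 2: ⌊$170,613 × 125%/4⌋ = $53,316. Book value $117,297.
Accumulated through year 2 = $248,164 − $117,297 = $130,867.

$130,867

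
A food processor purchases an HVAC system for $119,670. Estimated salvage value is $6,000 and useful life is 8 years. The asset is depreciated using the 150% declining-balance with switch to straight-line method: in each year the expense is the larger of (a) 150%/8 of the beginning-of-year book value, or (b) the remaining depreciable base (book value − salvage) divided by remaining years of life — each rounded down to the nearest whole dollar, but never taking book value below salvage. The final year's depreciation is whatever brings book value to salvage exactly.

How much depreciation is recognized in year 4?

$12,035

Depreciable base = $119,670 − $6,000 = $113,670.
Year 1: DB = ⌊$119,670 × 150%/8⌋ = $22,438; SL = ⌊$113,670/8⌋ = $14,208 → take DB $22,438. Book value $97,232.
Year 2: DB = ⌊$97,232 × 150%/8⌋ = $18,231; SL = ⌊$91,232/7⌋ = $13,033 → take DB $18,231. Book value $79,001.
Year 3: DB = ⌊$79,001 × 150%/8⌋ = $14,812; SL = ⌊$73,001/6⌋ = $12,166 → take DB $14,812. Book value $64,189.
Year 4: DB = ⌊$64,189 × 150%/8⌋ = $12,035; SL = ⌊$58,189/5⌋ = $11,637 → take DB $12,035. Book value $52,154.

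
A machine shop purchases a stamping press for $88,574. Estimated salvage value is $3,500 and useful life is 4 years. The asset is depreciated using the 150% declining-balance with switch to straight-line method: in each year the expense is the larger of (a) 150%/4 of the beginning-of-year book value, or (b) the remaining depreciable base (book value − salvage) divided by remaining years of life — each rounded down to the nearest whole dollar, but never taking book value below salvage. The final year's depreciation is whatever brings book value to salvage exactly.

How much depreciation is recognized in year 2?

Depreciable base = $88,574 − $3,500 = $85,074.
Year 1: DB = ⌊$88,574 × 150%/4⌋ = $33,215; SL = ⌊$85,074/4⌋ = $21,268 → take DB $33,215. Book value $55,359.
Year 2: DB = ⌊$55,359 × 150%/4⌋ = $20,759; SL = ⌊$51,859/3⌋ = $17,286 → take DB $20,759. Book value $34,600.

$20,759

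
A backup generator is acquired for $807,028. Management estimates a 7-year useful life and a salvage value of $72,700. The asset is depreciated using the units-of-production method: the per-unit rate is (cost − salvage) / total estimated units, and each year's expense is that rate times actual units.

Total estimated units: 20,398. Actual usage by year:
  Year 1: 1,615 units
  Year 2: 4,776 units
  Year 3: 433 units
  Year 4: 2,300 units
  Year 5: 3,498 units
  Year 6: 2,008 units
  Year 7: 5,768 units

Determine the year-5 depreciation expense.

$125,928

Depreciable base = $807,028 − $72,700 = $734,328.
Rate = $734,328 / 20,398 units = $36 per unit.
Year 1: 1,615 × $36 = $58,140. Book value $748,888.
Year 2: 4,776 × $36 = $171,936. Book value $576,952.
Year 3: 433 × $36 = $15,588. Book value $561,364.
Year 4: 2,300 × $36 = $82,800. Book value $478,564.
Year 5: 3,498 × $36 = $125,928. Book value $352,636.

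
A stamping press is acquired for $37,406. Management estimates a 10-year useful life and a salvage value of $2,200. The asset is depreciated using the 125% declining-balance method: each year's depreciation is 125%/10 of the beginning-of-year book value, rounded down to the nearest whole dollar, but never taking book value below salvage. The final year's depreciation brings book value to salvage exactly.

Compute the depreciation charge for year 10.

Depreciable base = $37,406 − $2,200 = $35,206.
Year 1: ⌊$37,406 × 125%/10⌋ = $4,675. Book value $32,731.
Year 2: ⌊$32,731 × 125%/10⌋ = $4,091. Book value $28,640.
Year 3: ⌊$28,640 × 125%/10⌋ = $3,580. Book value $25,060.
Year 4: ⌊$25,060 × 125%/10⌋ = $3,132. Book value $21,928.
Year 5: ⌊$21,928 × 125%/10⌋ = $2,741. Book value $19,187.
Year 6: ⌊$19,187 × 125%/10⌋ = $2,398. Book value $16,789.
Year 7: ⌊$16,789 × 125%/10⌋ = $2,098. Book value $14,691.
Year 8: ⌊$14,691 × 125%/10⌋ = $1,836. Book value $12,855.
Year 9: ⌊$12,855 × 125%/10⌋ = $1,606. Book value $11,249.
Year 10 (final): $11,249 − $2,200 = $9,049. Book value $2,200.

$9,049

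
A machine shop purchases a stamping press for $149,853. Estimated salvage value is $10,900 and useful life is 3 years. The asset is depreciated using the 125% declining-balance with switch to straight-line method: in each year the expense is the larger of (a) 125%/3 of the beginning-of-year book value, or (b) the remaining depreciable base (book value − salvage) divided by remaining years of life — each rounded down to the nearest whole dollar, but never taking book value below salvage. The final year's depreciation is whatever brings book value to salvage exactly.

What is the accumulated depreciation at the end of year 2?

Depreciable base = $149,853 − $10,900 = $138,953.
Year 1: DB = ⌊$149,853 × 125%/3⌋ = $62,438; SL = ⌊$138,953/3⌋ = $46,317 → take DB $62,438. Book value $87,415.
Year 2: DB = ⌊$87,415 × 125%/3⌋ = $36,422; SL = ⌊$76,515/2⌋ = $38,257 → take SL $38,257. Book value $49,158.
Accumulated through year 2 = $149,853 − $49,158 = $100,695.

$100,695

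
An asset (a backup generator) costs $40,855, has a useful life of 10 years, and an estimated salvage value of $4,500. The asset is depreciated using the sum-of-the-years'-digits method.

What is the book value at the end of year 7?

Depreciable base = $40,855 − $4,500 = $36,355.
Sum of the years' digits = 10+9+8+7+6+5+4+3+2+1 = 55.
Year 1: $36,355 × 10/55 = $6,610. Book value $34,245.
Year 2: $36,355 × 9/55 = $5,949. Book value $28,296.
Year 3: $36,355 × 8/55 = $5,288. Book value $23,008.
Year 4: $36,355 × 7/55 = $4,627. Book value $18,381.
Year 5: $36,355 × 6/55 = $3,966. Book value $14,415.
Year 6: $36,355 × 5/55 = $3,305. Book value $11,110.
Year 7: $36,355 × 4/55 = $2,644. Book value $8,466.

$8,466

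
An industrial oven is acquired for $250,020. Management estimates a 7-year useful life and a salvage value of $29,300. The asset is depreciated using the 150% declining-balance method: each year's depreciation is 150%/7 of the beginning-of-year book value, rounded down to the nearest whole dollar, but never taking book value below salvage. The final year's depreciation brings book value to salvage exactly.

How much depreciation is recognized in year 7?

Depreciable base = $250,020 − $29,300 = $220,720.
Year 1: ⌊$250,020 × 150%/7⌋ = $53,575. Book value $196,445.
Year 2: ⌊$196,445 × 150%/7⌋ = $42,095. Book value $154,350.
Year 3: ⌊$154,350 × 150%/7⌋ = $33,075. Book value $121,275.
Year 4: ⌊$121,275 × 150%/7⌋ = $25,987. Book value $95,288.
Year 5: ⌊$95,288 × 150%/7⌋ = $20,418. Book value $74,870.
Year 6: ⌊$74,870 × 150%/7⌋ = $16,043. Book value $58,827.
Year 7 (final): $58,827 − $29,300 = $29,527. Book value $29,300.

$29,527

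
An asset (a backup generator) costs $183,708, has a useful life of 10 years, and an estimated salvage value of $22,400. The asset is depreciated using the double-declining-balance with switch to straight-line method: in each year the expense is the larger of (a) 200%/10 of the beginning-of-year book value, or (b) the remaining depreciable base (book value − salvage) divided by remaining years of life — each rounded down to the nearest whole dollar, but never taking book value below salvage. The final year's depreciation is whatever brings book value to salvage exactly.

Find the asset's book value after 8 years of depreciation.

Depreciable base = $183,708 − $22,400 = $161,308.
Year 1: DB = ⌊$183,708 × 200%/10⌋ = $36,741; SL = ⌊$161,308/10⌋ = $16,130 → take DB $36,741. Book value $146,967.
Year 2: DB = ⌊$146,967 × 200%/10⌋ = $29,393; SL = ⌊$124,567/9⌋ = $13,840 → take DB $29,393. Book value $117,574.
Year 3: DB = ⌊$117,574 × 200%/10⌋ = $23,514; SL = ⌊$95,174/8⌋ = $11,896 → take DB $23,514. Book value $94,060.
Year 4: DB = ⌊$94,060 × 200%/10⌋ = $18,812; SL = ⌊$71,660/7⌋ = $10,237 → take DB $18,812. Book value $75,248.
Year 5: DB = ⌊$75,248 × 200%/10⌋ = $15,049; SL = ⌊$52,848/6⌋ = $8,808 → take DB $15,049. Book value $60,199.
Year 6: DB = ⌊$60,199 × 200%/10⌋ = $12,039; SL = ⌊$37,799/5⌋ = $7,559 → take DB $12,039. Book value $48,160.
Year 7: DB = ⌊$48,160 × 200%/10⌋ = $9,632; SL = ⌊$25,760/4⌋ = $6,440 → take DB $9,632. Book value $38,528.
Year 8: DB = ⌊$38,528 × 200%/10⌋ = $7,705; SL = ⌊$16,128/3⌋ = $5,376 → take DB $7,705. Book value $30,823.

$30,823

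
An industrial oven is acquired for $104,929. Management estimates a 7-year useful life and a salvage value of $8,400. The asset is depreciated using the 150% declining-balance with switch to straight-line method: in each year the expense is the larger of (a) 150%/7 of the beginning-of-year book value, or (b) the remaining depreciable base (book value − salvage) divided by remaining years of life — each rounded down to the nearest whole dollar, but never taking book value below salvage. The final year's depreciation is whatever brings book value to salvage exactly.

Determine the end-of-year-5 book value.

$29,462

Depreciable base = $104,929 − $8,400 = $96,529.
Year 1: DB = ⌊$104,929 × 150%/7⌋ = $22,484; SL = ⌊$96,529/7⌋ = $13,789 → take DB $22,484. Book value $82,445.
Year 2: DB = ⌊$82,445 × 150%/7⌋ = $17,666; SL = ⌊$74,045/6⌋ = $12,340 → take DB $17,666. Book value $64,779.
Year 3: DB = ⌊$64,779 × 150%/7⌋ = $13,881; SL = ⌊$56,379/5⌋ = $11,275 → take DB $13,881. Book value $50,898.
Year 4: DB = ⌊$50,898 × 150%/7⌋ = $10,906; SL = ⌊$42,498/4⌋ = $10,624 → take DB $10,906. Book value $39,992.
Year 5: DB = ⌊$39,992 × 150%/7⌋ = $8,569; SL = ⌊$31,592/3⌋ = $10,530 → take SL $10,530. Book value $29,462.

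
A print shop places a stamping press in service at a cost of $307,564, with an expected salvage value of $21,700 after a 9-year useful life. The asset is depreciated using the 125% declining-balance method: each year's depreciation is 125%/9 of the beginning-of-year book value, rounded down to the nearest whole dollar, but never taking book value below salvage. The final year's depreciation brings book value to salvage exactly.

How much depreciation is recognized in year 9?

$71,287

Depreciable base = $307,564 − $21,700 = $285,864.
Year 1: ⌊$307,564 × 125%/9⌋ = $42,717. Book value $264,847.
Year 2: ⌊$264,847 × 125%/9⌋ = $36,784. Book value $228,063.
Year 3: ⌊$228,063 × 125%/9⌋ = $31,675. Book value $196,388.
Year 4: ⌊$196,388 × 125%/9⌋ = $27,276. Book value $169,112.
Year 5: ⌊$169,112 × 125%/9⌋ = $23,487. Book value $145,625.
Year 6: ⌊$145,625 × 125%/9⌋ = $20,225. Book value $125,400.
Year 7: ⌊$125,400 × 125%/9⌋ = $17,416. Book value $107,984.
Year 8: ⌊$107,984 × 125%/9⌋ = $14,997. Book value $92,987.
Year 9 (final): $92,987 − $21,700 = $71,287. Book value $21,700.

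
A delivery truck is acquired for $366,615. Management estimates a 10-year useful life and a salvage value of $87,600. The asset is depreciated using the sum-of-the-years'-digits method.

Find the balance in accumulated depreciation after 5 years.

$202,920

Depreciable base = $366,615 − $87,600 = $279,015.
Sum of the years' digits = 10+9+8+7+6+5+4+3+2+1 = 55.
Year 1: $279,015 × 10/55 = $50,730. Book value $315,885.
Year 2: $279,015 × 9/55 = $45,657. Book value $270,228.
Year 3: $279,015 × 8/55 = $40,584. Book value $229,644.
Year 4: $279,015 × 7/55 = $35,511. Book value $194,133.
Year 5: $279,015 × 6/55 = $30,438. Book value $163,695.
Accumulated through year 5 = $366,615 − $163,695 = $202,920.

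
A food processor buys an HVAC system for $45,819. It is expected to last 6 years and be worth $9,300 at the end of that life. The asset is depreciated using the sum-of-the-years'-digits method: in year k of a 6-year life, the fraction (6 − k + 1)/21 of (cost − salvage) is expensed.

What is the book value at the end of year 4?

$14,517

Depreciable base = $45,819 − $9,300 = $36,519.
Sum of the years' digits = 6+5+4+3+2+1 = 21.
Year 1: $36,519 × 6/21 = $10,434. Book value $35,385.
Year 2: $36,519 × 5/21 = $8,695. Book value $26,690.
Year 3: $36,519 × 4/21 = $6,956. Book value $19,734.
Year 4: $36,519 × 3/21 = $5,217. Book value $14,517.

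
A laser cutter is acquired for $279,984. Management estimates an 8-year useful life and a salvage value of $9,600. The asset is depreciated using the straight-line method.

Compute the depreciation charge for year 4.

$33,798

Depreciable base = $279,984 − $9,600 = $270,384.
Annual expense = $270,384 / 8 = $33,798.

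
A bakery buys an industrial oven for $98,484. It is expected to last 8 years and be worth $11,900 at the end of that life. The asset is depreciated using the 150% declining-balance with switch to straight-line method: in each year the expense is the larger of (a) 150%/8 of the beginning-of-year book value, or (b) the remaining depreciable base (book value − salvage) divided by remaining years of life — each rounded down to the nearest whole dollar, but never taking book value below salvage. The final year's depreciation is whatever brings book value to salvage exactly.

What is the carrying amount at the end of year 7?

Depreciable base = $98,484 − $11,900 = $86,584.
Year 1: DB = ⌊$98,484 × 150%/8⌋ = $18,465; SL = ⌊$86,584/8⌋ = $10,823 → take DB $18,465. Book value $80,019.
Year 2: DB = ⌊$80,019 × 150%/8⌋ = $15,003; SL = ⌊$68,119/7⌋ = $9,731 → take DB $15,003. Book value $65,016.
Year 3: DB = ⌊$65,016 × 150%/8⌋ = $12,190; SL = ⌊$53,116/6⌋ = $8,852 → take DB $12,190. Book value $52,826.
Year 4: DB = ⌊$52,826 × 150%/8⌋ = $9,904; SL = ⌊$40,926/5⌋ = $8,185 → take DB $9,904. Book value $42,922.
Year 5: DB = ⌊$42,922 × 150%/8⌋ = $8,047; SL = ⌊$31,022/4⌋ = $7,755 → take DB $8,047. Book value $34,875.
Year 6: DB = ⌊$34,875 × 150%/8⌋ = $6,539; SL = ⌊$22,975/3⌋ = $7,658 → take SL $7,658. Book value $27,217.
Year 7: DB = ⌊$27,217 × 150%/8⌋ = $5,103; SL = ⌊$15,317/2⌋ = $7,658 → take SL $7,658. Book value $19,559.

$19,559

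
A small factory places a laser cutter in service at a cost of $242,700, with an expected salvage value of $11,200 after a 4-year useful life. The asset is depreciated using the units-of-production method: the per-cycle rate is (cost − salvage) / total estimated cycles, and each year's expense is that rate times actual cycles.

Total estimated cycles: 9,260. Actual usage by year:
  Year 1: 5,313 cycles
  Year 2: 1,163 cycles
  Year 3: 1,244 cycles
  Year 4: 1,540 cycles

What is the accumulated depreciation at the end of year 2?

Depreciable base = $242,700 − $11,200 = $231,500.
Rate = $231,500 / 9,260 cycles = $25 per cycle.
Year 1: 5,313 × $25 = $132,825. Book value $109,875.
Year 2: 1,163 × $25 = $29,075. Book value $80,800.
Accumulated through year 2 = $242,700 − $80,800 = $161,900.

$161,900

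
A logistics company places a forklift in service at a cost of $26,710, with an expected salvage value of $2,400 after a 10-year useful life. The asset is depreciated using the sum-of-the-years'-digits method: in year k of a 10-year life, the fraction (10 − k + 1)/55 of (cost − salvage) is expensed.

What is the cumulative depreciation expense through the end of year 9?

Depreciable base = $26,710 − $2,400 = $24,310.
Sum of the years' digits = 10+9+8+7+6+5+4+3+2+1 = 55.
Year 1: $24,310 × 10/55 = $4,420. Book value $22,290.
Year 2: $24,310 × 9/55 = $3,978. Book value $18,312.
Year 3: $24,310 × 8/55 = $3,536. Book value $14,776.
Year 4: $24,310 × 7/55 = $3,094. Book value $11,682.
Year 5: $24,310 × 6/55 = $2,652. Book value $9,030.
Year 6: $24,310 × 5/55 = $2,210. Book value $6,820.
Year 7: $24,310 × 4/55 = $1,768. Book value $5,052.
Year 8: $24,310 × 3/55 = $1,326. Book value $3,726.
Year 9: $24,310 × 2/55 = $884. Book value $2,842.
Accumulated through year 9 = $26,710 − $2,842 = $23,868.

$23,868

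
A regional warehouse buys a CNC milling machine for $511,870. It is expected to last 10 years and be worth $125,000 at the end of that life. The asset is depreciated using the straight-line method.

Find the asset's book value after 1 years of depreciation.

Depreciable base = $511,870 − $125,000 = $386,870.
Annual expense = $386,870 / 10 = $38,687.
End of year 1: book value $473,183.

$473,183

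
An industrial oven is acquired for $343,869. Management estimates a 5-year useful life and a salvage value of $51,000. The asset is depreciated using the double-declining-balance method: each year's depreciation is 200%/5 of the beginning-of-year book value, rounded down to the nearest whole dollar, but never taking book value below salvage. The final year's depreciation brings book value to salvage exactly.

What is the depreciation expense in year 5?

Depreciable base = $343,869 − $51,000 = $292,869.
Year 1: ⌊$343,869 × 200%/5⌋ = $137,547. Book value $206,322.
Year 2: ⌊$206,322 × 200%/5⌋ = $82,528. Book value $123,794.
Year 3: ⌊$123,794 × 200%/5⌋ = $49,517. Book value $74,277.
Year 4: ⌊$74,277 × 200%/5⌋ = $29,710, capped at $23,277. Book value $51,000.
Year 5 (final): $51,000 − $51,000 = $0. Book value $51,000.

$0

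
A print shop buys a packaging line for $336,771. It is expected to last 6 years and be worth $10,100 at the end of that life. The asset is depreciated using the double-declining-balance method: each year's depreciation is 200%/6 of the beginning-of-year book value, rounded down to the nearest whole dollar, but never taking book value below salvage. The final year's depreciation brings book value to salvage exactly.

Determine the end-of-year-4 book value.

$66,523

Depreciable base = $336,771 − $10,100 = $326,671.
Year 1: ⌊$336,771 × 200%/6⌋ = $112,257. Book value $224,514.
Year 2: ⌊$224,514 × 200%/6⌋ = $74,838. Book value $149,676.
Year 3: ⌊$149,676 × 200%/6⌋ = $49,892. Book value $99,784.
Year 4: ⌊$99,784 × 200%/6⌋ = $33,261. Book value $66,523.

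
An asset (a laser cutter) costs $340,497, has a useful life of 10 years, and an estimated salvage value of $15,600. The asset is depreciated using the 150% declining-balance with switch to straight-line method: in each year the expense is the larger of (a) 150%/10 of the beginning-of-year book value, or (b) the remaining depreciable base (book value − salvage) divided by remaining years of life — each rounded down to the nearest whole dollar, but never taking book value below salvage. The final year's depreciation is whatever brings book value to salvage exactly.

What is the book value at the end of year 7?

$96,672

Depreciable base = $340,497 − $15,600 = $324,897.
Year 1: DB = ⌊$340,497 × 150%/10⌋ = $51,074; SL = ⌊$324,897/10⌋ = $32,489 → take DB $51,074. Book value $289,423.
Year 2: DB = ⌊$289,423 × 150%/10⌋ = $43,413; SL = ⌊$273,823/9⌋ = $30,424 → take DB $43,413. Book value $246,010.
Year 3: DB = ⌊$246,010 × 150%/10⌋ = $36,901; SL = ⌊$230,410/8⌋ = $28,801 → take DB $36,901. Book value $209,109.
Year 4: DB = ⌊$209,109 × 150%/10⌋ = $31,366; SL = ⌊$193,509/7⌋ = $27,644 → take DB $31,366. Book value $177,743.
Year 5: DB = ⌊$177,743 × 150%/10⌋ = $26,661; SL = ⌊$162,143/6⌋ = $27,023 → take SL $27,023. Book value $150,720.
Year 6: DB = ⌊$150,720 × 150%/10⌋ = $22,608; SL = ⌊$135,120/5⌋ = $27,024 → take SL $27,024. Book value $123,696.
Year 7: DB = ⌊$123,696 × 150%/10⌋ = $18,554; SL = ⌊$108,096/4⌋ = $27,024 → take SL $27,024. Book value $96,672.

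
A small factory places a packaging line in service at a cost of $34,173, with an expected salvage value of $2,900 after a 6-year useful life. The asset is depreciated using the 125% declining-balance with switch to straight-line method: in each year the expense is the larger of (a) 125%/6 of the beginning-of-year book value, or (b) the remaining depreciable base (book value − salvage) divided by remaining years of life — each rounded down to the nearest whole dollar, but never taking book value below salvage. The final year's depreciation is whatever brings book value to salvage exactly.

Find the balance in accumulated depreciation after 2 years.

$12,755

Depreciable base = $34,173 − $2,900 = $31,273.
Year 1: DB = ⌊$34,173 × 125%/6⌋ = $7,119; SL = ⌊$31,273/6⌋ = $5,212 → take DB $7,119. Book value $27,054.
Year 2: DB = ⌊$27,054 × 125%/6⌋ = $5,636; SL = ⌊$24,154/5⌋ = $4,830 → take DB $5,636. Book value $21,418.
Accumulated through year 2 = $34,173 − $21,418 = $12,755.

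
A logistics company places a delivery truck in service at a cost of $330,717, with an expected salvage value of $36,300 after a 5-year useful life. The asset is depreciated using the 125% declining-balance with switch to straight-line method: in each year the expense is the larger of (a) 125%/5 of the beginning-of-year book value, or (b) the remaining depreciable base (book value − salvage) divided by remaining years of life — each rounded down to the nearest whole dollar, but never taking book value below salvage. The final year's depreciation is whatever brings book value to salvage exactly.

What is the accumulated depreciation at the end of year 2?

Depreciable base = $330,717 − $36,300 = $294,417.
Year 1: DB = ⌊$330,717 × 125%/5⌋ = $82,679; SL = ⌊$294,417/5⌋ = $58,883 → take DB $82,679. Book value $248,038.
Year 2: DB = ⌊$248,038 × 125%/5⌋ = $62,009; SL = ⌊$211,738/4⌋ = $52,934 → take DB $62,009. Book value $186,029.
Accumulated through year 2 = $330,717 − $186,029 = $144,688.

$144,688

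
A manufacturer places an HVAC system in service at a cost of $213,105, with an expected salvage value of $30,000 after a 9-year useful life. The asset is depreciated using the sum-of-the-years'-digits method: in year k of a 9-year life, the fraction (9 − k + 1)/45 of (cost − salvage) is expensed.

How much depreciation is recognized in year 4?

Depreciable base = $213,105 − $30,000 = $183,105.
Sum of the years' digits = 9+8+7+6+5+4+3+2+1 = 45.
Year 1: $183,105 × 9/45 = $36,621. Book value $176,484.
Year 2: $183,105 × 8/45 = $32,552. Book value $143,932.
Year 3: $183,105 × 7/45 = $28,483. Book value $115,449.
Year 4: $183,105 × 6/45 = $24,414. Book value $91,035.

$24,414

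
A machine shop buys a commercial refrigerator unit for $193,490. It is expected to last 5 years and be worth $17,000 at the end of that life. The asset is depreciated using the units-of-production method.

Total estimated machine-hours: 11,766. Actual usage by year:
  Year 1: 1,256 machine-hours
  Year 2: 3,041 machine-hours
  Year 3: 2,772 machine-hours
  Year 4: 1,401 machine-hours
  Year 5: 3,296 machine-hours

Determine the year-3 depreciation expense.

$41,580

Depreciable base = $193,490 − $17,000 = $176,490.
Rate = $176,490 / 11,766 machine-hours = $15 per machine-hour.
Year 1: 1,256 × $15 = $18,840. Book value $174,650.
Year 2: 3,041 × $15 = $45,615. Book value $129,035.
Year 3: 2,772 × $15 = $41,580. Book value $87,455.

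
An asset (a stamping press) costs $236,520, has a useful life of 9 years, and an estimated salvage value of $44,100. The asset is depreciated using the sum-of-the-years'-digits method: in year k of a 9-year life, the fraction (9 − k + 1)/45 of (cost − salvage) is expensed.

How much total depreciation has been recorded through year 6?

Depreciable base = $236,520 − $44,100 = $192,420.
Sum of the years' digits = 9+8+7+6+5+4+3+2+1 = 45.
Year 1: $192,420 × 9/45 = $38,484. Book value $198,036.
Year 2: $192,420 × 8/45 = $34,208. Book value $163,828.
Year 3: $192,420 × 7/45 = $29,932. Book value $133,896.
Year 4: $192,420 × 6/45 = $25,656. Book value $108,240.
Year 5: $192,420 × 5/45 = $21,380. Book value $86,860.
Year 6: $192,420 × 4/45 = $17,104. Book value $69,756.
Accumulated through year 6 = $236,520 − $69,756 = $166,764.

$166,764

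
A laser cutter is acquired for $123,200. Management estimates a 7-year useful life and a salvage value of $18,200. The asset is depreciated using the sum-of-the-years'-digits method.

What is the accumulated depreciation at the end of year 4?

$82,500

Depreciable base = $123,200 − $18,200 = $105,000.
Sum of the years' digits = 7+6+5+4+3+2+1 = 28.
Year 1: $105,000 × 7/28 = $26,250. Book value $96,950.
Year 2: $105,000 × 6/28 = $22,500. Book value $74,450.
Year 3: $105,000 × 5/28 = $18,750. Book value $55,700.
Year 4: $105,000 × 4/28 = $15,000. Book value $40,700.
Accumulated through year 4 = $123,200 − $40,700 = $82,500.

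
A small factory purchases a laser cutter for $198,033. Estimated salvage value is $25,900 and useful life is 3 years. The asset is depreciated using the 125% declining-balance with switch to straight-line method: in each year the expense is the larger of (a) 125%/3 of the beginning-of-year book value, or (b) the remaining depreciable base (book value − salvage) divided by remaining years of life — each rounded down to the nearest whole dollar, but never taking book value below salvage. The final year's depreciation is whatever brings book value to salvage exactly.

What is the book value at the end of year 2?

Depreciable base = $198,033 − $25,900 = $172,133.
Year 1: DB = ⌊$198,033 × 125%/3⌋ = $82,513; SL = ⌊$172,133/3⌋ = $57,377 → take DB $82,513. Book value $115,520.
Year 2: DB = ⌊$115,520 × 125%/3⌋ = $48,133; SL = ⌊$89,620/2⌋ = $44,810 → take DB $48,133. Book value $67,387.

$67,387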